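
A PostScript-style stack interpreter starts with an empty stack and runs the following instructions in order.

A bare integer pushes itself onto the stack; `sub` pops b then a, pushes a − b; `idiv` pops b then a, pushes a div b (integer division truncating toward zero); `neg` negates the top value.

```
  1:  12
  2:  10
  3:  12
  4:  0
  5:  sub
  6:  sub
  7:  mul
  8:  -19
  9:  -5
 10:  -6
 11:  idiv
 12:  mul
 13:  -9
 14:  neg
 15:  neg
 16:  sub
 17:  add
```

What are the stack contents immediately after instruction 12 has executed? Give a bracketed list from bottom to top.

12   -> 12
10   -> 12 10
12   -> 12 10 12
0    -> 12 10 12 0
sub  -> 12 10 12
sub  -> 12 -2
mul  -> -24
-19  -> -24 -19
-5   -> -24 -19 -5
-6   -> -24 -19 -5 -6
idiv -> -24 -19 0
mul  -> -24 0

[-24, 0]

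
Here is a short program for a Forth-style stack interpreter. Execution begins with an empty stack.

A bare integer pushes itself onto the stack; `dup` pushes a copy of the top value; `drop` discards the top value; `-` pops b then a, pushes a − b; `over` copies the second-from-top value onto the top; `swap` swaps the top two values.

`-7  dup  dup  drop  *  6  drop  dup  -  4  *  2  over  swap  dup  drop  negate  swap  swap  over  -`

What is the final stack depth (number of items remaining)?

-7     -> [-7]
dup    -> [-7, -7]
dup    -> [-7, -7, -7]
drop   -> [-7, -7]
*      -> [49]
6      -> [49, 6]
drop   -> [49]
dup    -> [49, 49]
-      -> [0]
4      -> [0, 4]
*      -> [0]
2      -> [0, 2]
over   -> [0, 2, 0]
swap   -> [0, 0, 2]
dup    -> [0, 0, 2, 2]
drop   -> [0, 0, 2]
negate -> [0, 0, -2]
swap   -> [0, -2, 0]
swap   -> [0, 0, -2]
over   -> [0, 0, -2, 0]
-      -> [0, 0, -2]

3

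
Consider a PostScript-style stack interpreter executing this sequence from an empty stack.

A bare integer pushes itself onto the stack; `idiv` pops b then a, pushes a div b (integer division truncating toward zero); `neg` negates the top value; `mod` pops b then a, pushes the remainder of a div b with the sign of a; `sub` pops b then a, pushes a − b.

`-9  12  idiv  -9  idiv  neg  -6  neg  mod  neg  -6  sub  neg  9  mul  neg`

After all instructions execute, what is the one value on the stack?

54

-9   : -9
12   : -9 12
idiv : 0
-9   : 0 -9
idiv : 0
neg  : 0
-6   : 0 -6
neg  : 0 6
mod  : 0
neg  : 0
-6   : 0 -6
sub  : 6
neg  : -6
9    : -6 9
mul  : -54
neg  : 54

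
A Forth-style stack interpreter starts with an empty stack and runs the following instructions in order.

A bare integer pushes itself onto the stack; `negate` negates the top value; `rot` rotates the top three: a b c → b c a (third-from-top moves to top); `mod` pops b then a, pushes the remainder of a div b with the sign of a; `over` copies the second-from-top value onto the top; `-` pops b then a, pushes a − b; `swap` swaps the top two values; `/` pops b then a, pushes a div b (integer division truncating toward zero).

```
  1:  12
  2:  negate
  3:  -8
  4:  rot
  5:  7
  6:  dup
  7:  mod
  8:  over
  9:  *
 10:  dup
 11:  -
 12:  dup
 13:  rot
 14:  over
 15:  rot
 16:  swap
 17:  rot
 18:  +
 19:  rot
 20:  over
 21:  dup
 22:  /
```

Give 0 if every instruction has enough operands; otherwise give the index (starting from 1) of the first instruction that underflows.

4

12     : 12
negate : -12
-8     : -12 -8
rot  — needs 3 operands, stack has 2 → underflow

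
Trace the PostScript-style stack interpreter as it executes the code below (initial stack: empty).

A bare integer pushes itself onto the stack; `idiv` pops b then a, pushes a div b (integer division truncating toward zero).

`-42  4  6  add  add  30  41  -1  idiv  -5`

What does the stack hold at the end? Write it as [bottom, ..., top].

-42  → [-42]
4    → [-42, 4]
6    → [-42, 4, 6]
add  → [-42, 10]
add  → [-32]
30   → [-32, 30]
41   → [-32, 30, 41]
-1   → [-32, 30, 41, -1]
idiv → [-32, 30, -41]
-5   → [-32, 30, -41, -5]

[-32, 30, -41, -5]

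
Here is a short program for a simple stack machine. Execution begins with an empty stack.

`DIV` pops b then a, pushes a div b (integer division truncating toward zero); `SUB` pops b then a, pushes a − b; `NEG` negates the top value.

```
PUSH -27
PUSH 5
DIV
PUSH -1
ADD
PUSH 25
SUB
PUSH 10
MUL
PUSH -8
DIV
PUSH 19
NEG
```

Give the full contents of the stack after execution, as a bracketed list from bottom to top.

PUSH -27 -> -27
PUSH 5   -> -27 5
DIV      -> -5
PUSH -1  -> -5 -1
ADD      -> -6
PUSH 25  -> -6 25
SUB      -> -31
PUSH 10  -> -31 10
MUL      -> -310
PUSH -8  -> -310 -8
DIV      -> 38
PUSH 19  -> 38 19
NEG      -> 38 -19

[38, -19]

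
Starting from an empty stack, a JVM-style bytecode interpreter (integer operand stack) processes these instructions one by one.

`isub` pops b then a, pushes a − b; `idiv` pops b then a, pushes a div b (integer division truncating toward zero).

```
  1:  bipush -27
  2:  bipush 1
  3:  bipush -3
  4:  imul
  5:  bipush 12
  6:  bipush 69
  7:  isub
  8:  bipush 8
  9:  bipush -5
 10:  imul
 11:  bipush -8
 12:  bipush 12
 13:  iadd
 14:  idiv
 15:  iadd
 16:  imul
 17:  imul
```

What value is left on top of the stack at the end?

bipush -27 -> [-27]
bipush 1   -> [-27, 1]
bipush -3  -> [-27, 1, -3]
imul       -> [-27, -3]
bipush 12  -> [-27, -3, 12]
bipush 69  -> [-27, -3, 12, 69]
isub       -> [-27, -3, -57]
bipush 8   -> [-27, -3, -57, 8]
bipush -5  -> [-27, -3, -57, 8, -5]
imul       -> [-27, -3, -57, -40]
bipush -8  -> [-27, -3, -57, -40, -8]
bipush 12  -> [-27, -3, -57, -40, -8, 12]
iadd       -> [-27, -3, -57, -40, 4]
idiv       -> [-27, -3, -57, -10]
iadd       -> [-27, -3, -67]
imul       -> [-27, 201]
imul       -> [-5427]

-5427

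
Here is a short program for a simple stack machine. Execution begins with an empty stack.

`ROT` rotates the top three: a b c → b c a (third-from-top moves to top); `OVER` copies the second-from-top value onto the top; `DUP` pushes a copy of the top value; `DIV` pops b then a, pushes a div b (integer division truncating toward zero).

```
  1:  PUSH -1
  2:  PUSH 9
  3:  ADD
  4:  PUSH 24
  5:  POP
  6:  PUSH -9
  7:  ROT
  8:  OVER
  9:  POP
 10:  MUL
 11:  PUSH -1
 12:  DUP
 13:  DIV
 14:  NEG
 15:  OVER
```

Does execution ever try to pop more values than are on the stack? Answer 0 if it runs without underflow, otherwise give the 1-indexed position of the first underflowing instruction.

7

PUSH -1 -> [-1]
PUSH 9  -> [-1, 9]
ADD     -> [8]
PUSH 24 -> [8, 24]
POP     -> [8]
PUSH -9 -> [8, -9]
ROT  — needs 3 operands, stack has 2 → underflow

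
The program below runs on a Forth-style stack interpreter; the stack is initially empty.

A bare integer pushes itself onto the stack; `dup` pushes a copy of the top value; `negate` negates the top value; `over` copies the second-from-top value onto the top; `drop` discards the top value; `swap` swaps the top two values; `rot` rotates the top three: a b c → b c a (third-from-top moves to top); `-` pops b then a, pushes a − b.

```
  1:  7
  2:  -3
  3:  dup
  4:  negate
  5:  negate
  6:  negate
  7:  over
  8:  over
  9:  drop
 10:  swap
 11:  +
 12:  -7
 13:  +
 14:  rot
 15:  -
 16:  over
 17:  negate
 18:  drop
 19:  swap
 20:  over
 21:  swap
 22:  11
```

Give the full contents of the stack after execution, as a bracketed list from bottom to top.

7      -> [7]
-3     -> [7, -3]
dup    -> [7, -3, -3]
negate -> [7, -3, 3]
negate -> [7, -3, -3]
negate -> [7, -3, 3]
over   -> [7, -3, 3, -3]
over   -> [7, -3, 3, -3, 3]
drop   -> [7, -3, 3, -3]
swap   -> [7, -3, -3, 3]
+      -> [7, -3, 0]
-7     -> [7, -3, 0, -7]
+      -> [7, -3, -7]
rot    -> [-3, -7, 7]
-      -> [-3, -14]
over   -> [-3, -14, -3]
negate -> [-3, -14, 3]
drop   -> [-3, -14]
swap   -> [-14, -3]
over   -> [-14, -3, -14]
swap   -> [-14, -14, -3]
11     -> [-14, -14, -3, 11]

[-14, -14, -3, 11]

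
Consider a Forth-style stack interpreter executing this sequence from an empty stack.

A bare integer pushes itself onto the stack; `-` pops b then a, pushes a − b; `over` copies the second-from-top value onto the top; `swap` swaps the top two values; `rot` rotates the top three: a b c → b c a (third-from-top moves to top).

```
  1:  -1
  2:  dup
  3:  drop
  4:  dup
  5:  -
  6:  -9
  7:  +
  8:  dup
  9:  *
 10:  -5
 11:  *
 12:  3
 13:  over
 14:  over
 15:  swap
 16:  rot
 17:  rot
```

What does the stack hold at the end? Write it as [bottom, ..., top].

[-405, -405, 3, 3]

-1   → -1
dup  → -1 -1
drop → -1
dup  → -1 -1
-    → 0
-9   → 0 -9
+    → -9
dup  → -9 -9
*    → 81
-5   → 81 -5
*    → -405
3    → -405 3
over → -405 3 -405
over → -405 3 -405 3
swap → -405 3 3 -405
rot  → -405 3 -405 3
rot  → -405 -405 3 3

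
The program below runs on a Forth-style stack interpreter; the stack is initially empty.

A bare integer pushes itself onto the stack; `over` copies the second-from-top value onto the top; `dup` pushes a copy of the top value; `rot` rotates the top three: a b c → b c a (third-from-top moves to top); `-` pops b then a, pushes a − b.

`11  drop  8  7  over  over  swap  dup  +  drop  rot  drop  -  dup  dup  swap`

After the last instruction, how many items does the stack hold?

3

11   : 11
drop : (empty)
8    : 8
7    : 8 7
over : 8 7 8
over : 8 7 8 7
swap : 8 7 7 8
dup  : 8 7 7 8 8
+    : 8 7 7 16
drop : 8 7 7
rot  : 7 7 8
drop : 7 7
-    : 0
dup  : 0 0
dup  : 0 0 0
swap : 0 0 0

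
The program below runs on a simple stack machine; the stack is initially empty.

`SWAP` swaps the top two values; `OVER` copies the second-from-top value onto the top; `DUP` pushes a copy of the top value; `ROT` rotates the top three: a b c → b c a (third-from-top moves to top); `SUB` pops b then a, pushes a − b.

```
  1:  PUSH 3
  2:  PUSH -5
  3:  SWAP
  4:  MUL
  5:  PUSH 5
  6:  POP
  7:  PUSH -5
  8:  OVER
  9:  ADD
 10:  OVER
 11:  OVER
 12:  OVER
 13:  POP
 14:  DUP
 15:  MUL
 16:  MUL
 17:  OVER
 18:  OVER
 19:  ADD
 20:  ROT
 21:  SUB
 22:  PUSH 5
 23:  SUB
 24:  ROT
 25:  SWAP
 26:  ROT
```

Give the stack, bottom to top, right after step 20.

PUSH 3  : 3
PUSH -5 : 3 -5
SWAP    : -5 3
MUL     : -15
PUSH 5  : -15 5
POP     : -15
PUSH -5 : -15 -5
OVER    : -15 -5 -15
ADD     : -15 -20
OVER    : -15 -20 -15
OVER    : -15 -20 -15 -20
OVER    : -15 -20 -15 -20 -15
POP     : -15 -20 -15 -20
DUP     : -15 -20 -15 -20 -20
MUL     : -15 -20 -15 400
MUL     : -15 -20 -6000
OVER    : -15 -20 -6000 -20
OVER    : -15 -20 -6000 -20 -6000
ADD     : -15 -20 -6000 -6020
ROT     : -15 -6000 -6020 -20

[-15, -6000, -6020, -20]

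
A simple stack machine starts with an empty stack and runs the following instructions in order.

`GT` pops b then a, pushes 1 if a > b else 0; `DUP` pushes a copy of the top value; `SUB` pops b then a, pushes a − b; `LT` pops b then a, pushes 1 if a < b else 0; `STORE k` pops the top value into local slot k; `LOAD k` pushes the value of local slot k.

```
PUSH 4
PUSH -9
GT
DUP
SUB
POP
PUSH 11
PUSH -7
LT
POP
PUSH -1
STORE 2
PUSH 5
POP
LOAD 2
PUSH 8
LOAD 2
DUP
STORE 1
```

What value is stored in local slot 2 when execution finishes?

-1

PUSH 4  -> [4]
PUSH -9 -> [4, -9]
GT      -> [1]
DUP     -> [1, 1]
SUB     -> [0]
POP     -> []
PUSH 11 -> [11]
PUSH -7 -> [11, -7]
LT      -> [0]
POP     -> []
PUSH -1 -> [-1]
STORE 2 -> []
PUSH 5  -> [5]
POP     -> []
LOAD 2  -> [-1]
PUSH 8  -> [-1, 8]
LOAD 2  -> [-1, 8, -1]
DUP     -> [-1, 8, -1, -1]
STORE 1 -> [-1, 8, -1]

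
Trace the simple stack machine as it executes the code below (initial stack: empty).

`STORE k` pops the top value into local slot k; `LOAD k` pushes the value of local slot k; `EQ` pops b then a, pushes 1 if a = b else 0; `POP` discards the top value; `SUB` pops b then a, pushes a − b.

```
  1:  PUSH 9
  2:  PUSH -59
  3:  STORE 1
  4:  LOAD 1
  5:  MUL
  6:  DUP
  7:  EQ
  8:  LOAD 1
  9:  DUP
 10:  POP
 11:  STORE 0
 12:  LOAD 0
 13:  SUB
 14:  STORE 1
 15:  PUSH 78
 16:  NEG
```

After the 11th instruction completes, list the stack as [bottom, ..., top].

PUSH 9    9
PUSH -59  9 -59
STORE 1   9
LOAD 1    9 -59
MUL       -531
DUP       -531 -531
EQ        1
LOAD 1    1 -59
DUP       1 -59 -59
POP       1 -59
STORE 0   1

[1]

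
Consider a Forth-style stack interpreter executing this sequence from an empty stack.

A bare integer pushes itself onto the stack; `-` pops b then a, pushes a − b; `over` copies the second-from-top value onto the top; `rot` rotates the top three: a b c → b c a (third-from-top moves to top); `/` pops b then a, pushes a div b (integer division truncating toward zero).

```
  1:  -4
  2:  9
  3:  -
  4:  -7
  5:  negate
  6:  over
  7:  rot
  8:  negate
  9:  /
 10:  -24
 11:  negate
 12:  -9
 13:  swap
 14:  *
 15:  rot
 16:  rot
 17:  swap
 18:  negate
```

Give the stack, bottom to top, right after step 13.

[7, -1, -9, 24]

-4     → -4
9      → -4 9
-      → -13
-7     → -13 -7
negate → -13 7
over   → -13 7 -13
rot    → 7 -13 -13
negate → 7 -13 13
/      → 7 -1
-24    → 7 -1 -24
negate → 7 -1 24
-9     → 7 -1 24 -9
swap   → 7 -1 -9 24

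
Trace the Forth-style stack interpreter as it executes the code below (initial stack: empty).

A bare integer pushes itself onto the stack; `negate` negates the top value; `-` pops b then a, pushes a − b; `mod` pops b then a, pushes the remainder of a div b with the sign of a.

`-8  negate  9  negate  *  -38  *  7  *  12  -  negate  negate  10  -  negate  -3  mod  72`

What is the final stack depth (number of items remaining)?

-8      -8
negate  8
9       8 9
negate  8 -9
*       -72
-38     -72 -38
*       2736
7       2736 7
*       19152
12      19152 12
-       19140
negate  -19140
negate  19140
10      19140 10
-       19130
negate  -19130
-3      -19130 -3
mod     -2
72      -2 72

2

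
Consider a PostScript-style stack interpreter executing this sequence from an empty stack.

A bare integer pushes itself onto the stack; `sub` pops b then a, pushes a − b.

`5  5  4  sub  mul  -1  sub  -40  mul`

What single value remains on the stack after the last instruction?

-240

5    5
5    5 5
4    5 5 4
sub  5 1
mul  5
-1   5 -1
sub  6
-40  6 -40
mul  -240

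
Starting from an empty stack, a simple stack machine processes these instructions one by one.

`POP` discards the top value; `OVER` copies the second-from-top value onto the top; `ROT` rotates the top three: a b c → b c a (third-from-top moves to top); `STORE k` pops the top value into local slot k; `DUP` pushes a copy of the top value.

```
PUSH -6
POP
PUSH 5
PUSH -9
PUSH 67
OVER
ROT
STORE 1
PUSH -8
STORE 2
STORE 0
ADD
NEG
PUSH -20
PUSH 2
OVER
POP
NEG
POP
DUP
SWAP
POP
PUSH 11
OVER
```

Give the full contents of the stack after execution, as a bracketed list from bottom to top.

PUSH -6  : -6
POP      : (empty)
PUSH 5   : 5
PUSH -9  : 5 -9
PUSH 67  : 5 -9 67
OVER     : 5 -9 67 -9
ROT      : 5 67 -9 -9
STORE 1  : 5 67 -9
PUSH -8  : 5 67 -9 -8
STORE 2  : 5 67 -9
STORE 0  : 5 67
ADD      : 72
NEG      : -72
PUSH -20 : -72 -20
PUSH 2   : -72 -20 2
OVER     : -72 -20 2 -20
POP      : -72 -20 2
NEG      : -72 -20 -2
POP      : -72 -20
DUP      : -72 -20 -20
SWAP     : -72 -20 -20
POP      : -72 -20
PUSH 11  : -72 -20 11
OVER     : -72 -20 11 -20

[-72, -20, 11, -20]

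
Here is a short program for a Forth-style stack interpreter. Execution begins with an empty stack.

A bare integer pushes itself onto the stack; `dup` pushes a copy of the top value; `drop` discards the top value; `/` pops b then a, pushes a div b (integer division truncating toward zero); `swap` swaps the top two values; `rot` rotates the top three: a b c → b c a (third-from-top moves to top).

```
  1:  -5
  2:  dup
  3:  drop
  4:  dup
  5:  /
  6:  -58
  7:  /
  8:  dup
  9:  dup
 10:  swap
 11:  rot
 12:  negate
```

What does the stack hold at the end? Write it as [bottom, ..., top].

[0, 0, 0]

-5     : -5
dup    : -5 -5
drop   : -5
dup    : -5 -5
/      : 1
-58    : 1 -58
/      : 0
dup    : 0 0
dup    : 0 0 0
swap   : 0 0 0
rot    : 0 0 0
negate : 0 0 0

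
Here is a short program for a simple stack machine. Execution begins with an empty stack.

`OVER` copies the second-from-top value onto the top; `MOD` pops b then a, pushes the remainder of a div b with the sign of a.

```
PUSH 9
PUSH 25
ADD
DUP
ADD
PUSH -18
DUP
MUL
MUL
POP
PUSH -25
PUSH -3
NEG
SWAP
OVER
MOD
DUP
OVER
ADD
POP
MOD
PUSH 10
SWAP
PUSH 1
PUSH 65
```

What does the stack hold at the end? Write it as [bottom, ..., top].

[10, 0, 1, 65]

PUSH 9    9
PUSH 25   9 25
ADD       34
DUP       34 34
ADD       68
PUSH -18  68 -18
DUP       68 -18 -18
MUL       68 324
MUL       22032
POP       (empty)
PUSH -25  -25
PUSH -3   -25 -3
NEG       -25 3
SWAP      3 -25
OVER      3 -25 3
MOD       3 -1
DUP       3 -1 -1
OVER      3 -1 -1 -1
ADD       3 -1 -2
POP       3 -1
MOD       0
PUSH 10   0 10
SWAP      10 0
PUSH 1    10 0 1
PUSH 65   10 0 1 65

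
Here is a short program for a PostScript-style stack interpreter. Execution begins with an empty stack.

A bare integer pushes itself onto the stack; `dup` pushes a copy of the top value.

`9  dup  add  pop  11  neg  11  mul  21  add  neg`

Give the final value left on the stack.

100

9   -> 9
dup -> 9 9
add -> 18
pop -> (empty)
11  -> 11
neg -> -11
11  -> -11 11
mul -> -121
21  -> -121 21
add -> -100
neg -> 100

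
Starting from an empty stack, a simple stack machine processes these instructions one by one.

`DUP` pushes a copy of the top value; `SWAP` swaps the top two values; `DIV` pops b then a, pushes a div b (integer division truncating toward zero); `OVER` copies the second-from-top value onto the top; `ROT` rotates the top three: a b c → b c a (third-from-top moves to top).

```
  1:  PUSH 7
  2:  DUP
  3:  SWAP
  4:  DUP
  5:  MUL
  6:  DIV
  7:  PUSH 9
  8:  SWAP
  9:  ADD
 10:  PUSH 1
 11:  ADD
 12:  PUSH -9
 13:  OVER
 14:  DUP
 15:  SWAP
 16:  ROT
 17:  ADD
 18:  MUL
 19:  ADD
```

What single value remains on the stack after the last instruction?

20

PUSH 7  : 7
DUP     : 7 7
SWAP    : 7 7
DUP     : 7 7 7
MUL     : 7 49
DIV     : 0
PUSH 9  : 0 9
SWAP    : 9 0
ADD     : 9
PUSH 1  : 9 1
ADD     : 10
PUSH -9 : 10 -9
OVER    : 10 -9 10
DUP     : 10 -9 10 10
SWAP    : 10 -9 10 10
ROT     : 10 10 10 -9
ADD     : 10 10 1
MUL     : 10 10
ADD     : 20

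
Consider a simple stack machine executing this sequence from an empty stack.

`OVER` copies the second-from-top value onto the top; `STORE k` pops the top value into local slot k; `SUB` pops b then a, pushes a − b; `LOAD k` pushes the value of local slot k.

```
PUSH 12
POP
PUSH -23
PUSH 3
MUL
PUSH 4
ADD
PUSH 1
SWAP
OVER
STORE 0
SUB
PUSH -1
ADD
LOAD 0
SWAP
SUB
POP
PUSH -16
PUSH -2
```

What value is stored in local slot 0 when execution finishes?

PUSH 12  → 12
POP      → (empty)
PUSH -23 → -23
PUSH 3   → -23 3
MUL      → -69
PUSH 4   → -69 4
ADD      → -65
PUSH 1   → -65 1
SWAP     → 1 -65
OVER     → 1 -65 1
STORE 0  → 1 -65
SUB      → 66
PUSH -1  → 66 -1
ADD      → 65
LOAD 0   → 65 1
SWAP     → 1 65
SUB      → -64
POP      → (empty)
PUSH -16 → -16
PUSH -2  → -16 -2

1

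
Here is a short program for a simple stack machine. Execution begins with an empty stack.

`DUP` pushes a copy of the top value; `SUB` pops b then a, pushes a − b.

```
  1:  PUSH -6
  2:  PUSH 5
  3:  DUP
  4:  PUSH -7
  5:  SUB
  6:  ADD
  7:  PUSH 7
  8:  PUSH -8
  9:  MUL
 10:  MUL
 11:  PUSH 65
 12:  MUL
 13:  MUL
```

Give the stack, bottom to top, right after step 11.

[-6, -952, 65]

PUSH -6 : [-6]
PUSH 5  : [-6, 5]
DUP     : [-6, 5, 5]
PUSH -7 : [-6, 5, 5, -7]
SUB     : [-6, 5, 12]
ADD     : [-6, 17]
PUSH 7  : [-6, 17, 7]
PUSH -8 : [-6, 17, 7, -8]
MUL     : [-6, 17, -56]
MUL     : [-6, -952]
PUSH 65 : [-6, -952, 65]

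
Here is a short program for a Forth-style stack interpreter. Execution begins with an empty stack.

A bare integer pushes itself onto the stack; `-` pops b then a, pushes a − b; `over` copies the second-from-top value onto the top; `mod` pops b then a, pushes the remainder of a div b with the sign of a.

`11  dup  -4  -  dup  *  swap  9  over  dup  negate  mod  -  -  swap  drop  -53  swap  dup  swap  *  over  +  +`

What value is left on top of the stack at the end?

-102

11     -> 11
dup    -> 11 11
-4     -> 11 11 -4
-      -> 11 15
dup    -> 11 15 15
*      -> 11 225
swap   -> 225 11
9      -> 225 11 9
over   -> 225 11 9 11
dup    -> 225 11 9 11 11
negate -> 225 11 9 11 -11
mod    -> 225 11 9 0
-      -> 225 11 9
-      -> 225 2
swap   -> 2 225
drop   -> 2
-53    -> 2 -53
swap   -> -53 2
dup    -> -53 2 2
swap   -> -53 2 2
*      -> -53 4
over   -> -53 4 -53
+      -> -53 -49
+      -> -102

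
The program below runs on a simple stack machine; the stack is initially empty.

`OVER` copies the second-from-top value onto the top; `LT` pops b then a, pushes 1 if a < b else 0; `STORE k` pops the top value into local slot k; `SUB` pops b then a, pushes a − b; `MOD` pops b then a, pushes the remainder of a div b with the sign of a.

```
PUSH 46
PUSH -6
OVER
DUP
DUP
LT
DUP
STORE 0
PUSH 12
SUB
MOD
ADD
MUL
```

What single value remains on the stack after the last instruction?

184

PUSH 46 : [46]
PUSH -6 : [46, -6]
OVER    : [46, -6, 46]
DUP     : [46, -6, 46, 46]
DUP     : [46, -6, 46, 46, 46]
LT      : [46, -6, 46, 0]
DUP     : [46, -6, 46, 0, 0]
STORE 0 : [46, -6, 46, 0]
PUSH 12 : [46, -6, 46, 0, 12]
SUB     : [46, -6, 46, -12]
MOD     : [46, -6, 10]
ADD     : [46, 4]
MUL     : [184]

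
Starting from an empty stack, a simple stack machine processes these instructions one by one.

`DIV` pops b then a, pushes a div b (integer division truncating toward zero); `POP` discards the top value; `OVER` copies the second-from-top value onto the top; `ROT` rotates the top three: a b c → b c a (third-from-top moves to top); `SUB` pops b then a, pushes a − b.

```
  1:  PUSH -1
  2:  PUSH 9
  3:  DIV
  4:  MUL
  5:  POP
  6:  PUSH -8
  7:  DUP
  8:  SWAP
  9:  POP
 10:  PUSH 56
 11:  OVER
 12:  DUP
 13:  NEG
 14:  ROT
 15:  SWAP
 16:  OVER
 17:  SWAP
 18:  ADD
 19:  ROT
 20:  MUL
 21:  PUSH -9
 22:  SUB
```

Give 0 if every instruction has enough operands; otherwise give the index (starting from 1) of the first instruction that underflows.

PUSH -1  -1
PUSH 9   -1 9
DIV      0
MUL  — needs 2 operands, stack has 1 → underflow

4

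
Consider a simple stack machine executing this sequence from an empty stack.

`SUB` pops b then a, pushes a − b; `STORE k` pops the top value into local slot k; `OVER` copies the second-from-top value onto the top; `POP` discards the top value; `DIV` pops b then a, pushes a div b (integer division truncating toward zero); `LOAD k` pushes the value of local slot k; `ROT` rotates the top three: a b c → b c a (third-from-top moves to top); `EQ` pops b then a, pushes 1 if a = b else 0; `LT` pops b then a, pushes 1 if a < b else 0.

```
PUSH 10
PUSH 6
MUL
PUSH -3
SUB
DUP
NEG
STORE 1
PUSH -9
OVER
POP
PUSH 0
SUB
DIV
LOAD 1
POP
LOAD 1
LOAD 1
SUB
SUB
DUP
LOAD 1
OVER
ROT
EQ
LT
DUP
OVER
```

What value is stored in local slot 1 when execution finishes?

PUSH 10 -> 10
PUSH 6  -> 10 6
MUL     -> 60
PUSH -3 -> 60 -3
SUB     -> 63
DUP     -> 63 63
NEG     -> 63 -63
STORE 1 -> 63
PUSH -9 -> 63 -9
OVER    -> 63 -9 63
POP     -> 63 -9
PUSH 0  -> 63 -9 0
SUB     -> 63 -9
DIV     -> -7
LOAD 1  -> -7 -63
POP     -> -7
LOAD 1  -> -7 -63
LOAD 1  -> -7 -63 -63
SUB     -> -7 0
SUB     -> -7
DUP     -> -7 -7
LOAD 1  -> -7 -7 -63
OVER    -> -7 -7 -63 -7
ROT     -> -7 -63 -7 -7
EQ      -> -7 -63 1
LT      -> -7 1
DUP     -> -7 1 1
OVER    -> -7 1 1 1

-63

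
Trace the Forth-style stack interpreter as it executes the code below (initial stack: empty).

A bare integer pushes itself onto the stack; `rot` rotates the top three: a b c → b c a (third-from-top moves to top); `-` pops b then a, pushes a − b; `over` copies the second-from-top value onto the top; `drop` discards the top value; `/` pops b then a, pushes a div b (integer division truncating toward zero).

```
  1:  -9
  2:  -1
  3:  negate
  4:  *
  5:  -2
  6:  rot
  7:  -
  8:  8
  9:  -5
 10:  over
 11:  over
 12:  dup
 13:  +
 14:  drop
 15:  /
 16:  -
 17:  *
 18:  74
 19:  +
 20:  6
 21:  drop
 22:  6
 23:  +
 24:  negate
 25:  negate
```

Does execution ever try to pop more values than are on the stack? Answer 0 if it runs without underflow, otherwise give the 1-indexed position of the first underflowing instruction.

-9     : [-9]
-1     : [-9, -1]
negate : [-9, 1]
*      : [-9]
-2     : [-9, -2]
rot  — needs 3 operands, stack has 2 → underflow

6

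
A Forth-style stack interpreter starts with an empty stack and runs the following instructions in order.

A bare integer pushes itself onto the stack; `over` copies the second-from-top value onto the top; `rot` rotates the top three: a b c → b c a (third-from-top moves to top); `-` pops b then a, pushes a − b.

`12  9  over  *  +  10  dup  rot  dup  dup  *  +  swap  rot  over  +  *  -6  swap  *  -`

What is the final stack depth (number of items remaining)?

1

12   -> [12]
9    -> [12, 9]
over -> [12, 9, 12]
*    -> [12, 108]
+    -> [120]
10   -> [120, 10]
dup  -> [120, 10, 10]
rot  -> [10, 10, 120]
dup  -> [10, 10, 120, 120]
dup  -> [10, 10, 120, 120, 120]
*    -> [10, 10, 120, 14400]
+    -> [10, 10, 14520]
swap -> [10, 14520, 10]
rot  -> [14520, 10, 10]
over -> [14520, 10, 10, 10]
+    -> [14520, 10, 20]
*    -> [14520, 200]
-6   -> [14520, 200, -6]
swap -> [14520, -6, 200]
*    -> [14520, -1200]
-    -> [15720]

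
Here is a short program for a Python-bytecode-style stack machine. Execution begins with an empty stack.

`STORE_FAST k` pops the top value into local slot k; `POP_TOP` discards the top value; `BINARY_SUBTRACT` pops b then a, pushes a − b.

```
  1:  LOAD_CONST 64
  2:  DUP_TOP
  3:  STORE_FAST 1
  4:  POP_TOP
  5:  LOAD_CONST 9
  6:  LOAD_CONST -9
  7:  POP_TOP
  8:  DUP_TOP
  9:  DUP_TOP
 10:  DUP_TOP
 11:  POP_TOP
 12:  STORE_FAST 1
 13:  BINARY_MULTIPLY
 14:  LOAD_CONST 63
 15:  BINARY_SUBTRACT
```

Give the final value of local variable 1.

9

LOAD_CONST 64   → 64
DUP_TOP         → 64 64
STORE_FAST 1    → 64
POP_TOP         → (empty)
LOAD_CONST 9    → 9
LOAD_CONST -9   → 9 -9
POP_TOP         → 9
DUP_TOP         → 9 9
DUP_TOP         → 9 9 9
DUP_TOP         → 9 9 9 9
POP_TOP         → 9 9 9
STORE_FAST 1    → 9 9
BINARY_MULTIPLY → 81
LOAD_CONST 63   → 81 63
BINARY_SUBTRACT → 18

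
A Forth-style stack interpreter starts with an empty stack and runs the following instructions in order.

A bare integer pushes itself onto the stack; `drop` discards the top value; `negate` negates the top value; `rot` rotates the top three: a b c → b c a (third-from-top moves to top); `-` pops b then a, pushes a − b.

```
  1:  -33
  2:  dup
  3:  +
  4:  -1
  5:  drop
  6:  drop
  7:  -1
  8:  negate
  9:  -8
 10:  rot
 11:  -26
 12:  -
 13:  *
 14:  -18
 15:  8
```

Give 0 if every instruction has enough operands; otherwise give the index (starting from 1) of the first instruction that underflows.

-33     -33
dup     -33 -33
+       -66
-1      -66 -1
drop    -66
drop    (empty)
-1      -1
negate  1
-8      1 -8
rot  — needs 3 operands, stack has 2 → underflow

10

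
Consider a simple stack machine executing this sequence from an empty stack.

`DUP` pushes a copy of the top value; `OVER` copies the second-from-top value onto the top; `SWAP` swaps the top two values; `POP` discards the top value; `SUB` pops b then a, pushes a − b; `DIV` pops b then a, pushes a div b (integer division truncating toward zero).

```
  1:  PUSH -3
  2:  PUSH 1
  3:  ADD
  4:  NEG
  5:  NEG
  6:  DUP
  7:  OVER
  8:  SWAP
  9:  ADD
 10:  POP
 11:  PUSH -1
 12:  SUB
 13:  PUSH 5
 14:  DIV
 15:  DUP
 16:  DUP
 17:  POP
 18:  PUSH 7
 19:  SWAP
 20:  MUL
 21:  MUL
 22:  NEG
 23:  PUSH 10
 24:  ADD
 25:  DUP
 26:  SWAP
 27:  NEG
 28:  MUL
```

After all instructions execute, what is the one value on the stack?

-100

PUSH -3 -> [-3]
PUSH 1  -> [-3, 1]
ADD     -> [-2]
NEG     -> [2]
NEG     -> [-2]
DUP     -> [-2, -2]
OVER    -> [-2, -2, -2]
SWAP    -> [-2, -2, -2]
ADD     -> [-2, -4]
POP     -> [-2]
PUSH -1 -> [-2, -1]
SUB     -> [-1]
PUSH 5  -> [-1, 5]
DIV     -> [0]
DUP     -> [0, 0]
DUP     -> [0, 0, 0]
POP     -> [0, 0]
PUSH 7  -> [0, 0, 7]
SWAP    -> [0, 7, 0]
MUL     -> [0, 0]
MUL     -> [0]
NEG     -> [0]
PUSH 10 -> [0, 10]
ADD     -> [10]
DUP     -> [10, 10]
SWAP    -> [10, 10]
NEG     -> [10, -10]
MUL     -> [-100]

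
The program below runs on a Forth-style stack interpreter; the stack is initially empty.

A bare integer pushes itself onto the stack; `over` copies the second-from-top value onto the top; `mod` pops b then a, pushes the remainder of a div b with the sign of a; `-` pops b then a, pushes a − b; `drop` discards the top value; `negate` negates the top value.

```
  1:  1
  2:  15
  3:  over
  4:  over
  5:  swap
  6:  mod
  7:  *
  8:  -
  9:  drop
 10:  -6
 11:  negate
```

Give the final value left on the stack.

1      -> 1
15     -> 1 15
over   -> 1 15 1
over   -> 1 15 1 15
swap   -> 1 15 15 1
mod    -> 1 15 0
*      -> 1 0
-      -> 1
drop   -> (empty)
-6     -> -6
negate -> 6

6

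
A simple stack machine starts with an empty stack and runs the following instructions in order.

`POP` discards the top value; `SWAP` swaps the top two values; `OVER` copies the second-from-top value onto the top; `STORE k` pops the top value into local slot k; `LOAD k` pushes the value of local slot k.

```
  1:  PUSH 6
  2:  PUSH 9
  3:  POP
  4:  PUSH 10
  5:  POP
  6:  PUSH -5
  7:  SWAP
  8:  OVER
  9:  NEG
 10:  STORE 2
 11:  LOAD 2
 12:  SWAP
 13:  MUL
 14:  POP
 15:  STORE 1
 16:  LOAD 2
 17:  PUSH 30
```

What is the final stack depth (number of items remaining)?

PUSH 6  : [6]
PUSH 9  : [6, 9]
POP     : [6]
PUSH 10 : [6, 10]
POP     : [6]
PUSH -5 : [6, -5]
SWAP    : [-5, 6]
OVER    : [-5, 6, -5]
NEG     : [-5, 6, 5]
STORE 2 : [-5, 6]
LOAD 2  : [-5, 6, 5]
SWAP    : [-5, 5, 6]
MUL     : [-5, 30]
POP     : [-5]
STORE 1 : []
LOAD 2  : [5]
PUSH 30 : [5, 30]

2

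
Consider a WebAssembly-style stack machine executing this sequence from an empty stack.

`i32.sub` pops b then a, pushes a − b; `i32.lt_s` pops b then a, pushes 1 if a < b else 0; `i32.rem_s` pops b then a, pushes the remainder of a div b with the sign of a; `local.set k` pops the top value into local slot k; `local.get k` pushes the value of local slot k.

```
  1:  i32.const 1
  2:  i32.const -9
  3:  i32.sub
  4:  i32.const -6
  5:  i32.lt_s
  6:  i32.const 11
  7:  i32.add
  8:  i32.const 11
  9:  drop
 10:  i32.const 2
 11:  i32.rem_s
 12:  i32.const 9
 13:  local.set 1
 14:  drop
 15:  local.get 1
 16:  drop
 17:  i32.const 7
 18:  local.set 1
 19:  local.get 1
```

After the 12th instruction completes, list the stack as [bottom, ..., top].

i32.const 1  : 1
i32.const -9 : 1 -9
i32.sub      : 10
i32.const -6 : 10 -6
i32.lt_s     : 0
i32.const 11 : 0 11
i32.add      : 11
i32.const 11 : 11 11
drop         : 11
i32.const 2  : 11 2
i32.rem_s    : 1
i32.const 9  : 1 9

[1, 9]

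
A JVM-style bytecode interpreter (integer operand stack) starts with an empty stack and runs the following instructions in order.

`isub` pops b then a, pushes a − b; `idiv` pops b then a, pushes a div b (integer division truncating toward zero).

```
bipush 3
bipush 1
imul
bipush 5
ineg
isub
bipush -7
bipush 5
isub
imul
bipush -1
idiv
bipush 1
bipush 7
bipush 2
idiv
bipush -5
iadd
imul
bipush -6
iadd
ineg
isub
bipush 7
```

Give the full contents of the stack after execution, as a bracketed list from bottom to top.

bipush 3  → 3
bipush 1  → 3 1
imul      → 3
bipush 5  → 3 5
ineg      → 3 -5
isub      → 8
bipush -7 → 8 -7
bipush 5  → 8 -7 5
isub      → 8 -12
imul      → -96
bipush -1 → -96 -1
idiv      → 96
bipush 1  → 96 1
bipush 7  → 96 1 7
bipush 2  → 96 1 7 2
idiv      → 96 1 3
bipush -5 → 96 1 3 -5
iadd      → 96 1 -2
imul      → 96 -2
bipush -6 → 96 -2 -6
iadd      → 96 -8
ineg      → 96 8
isub      → 88
bipush 7  → 88 7

[88, 7]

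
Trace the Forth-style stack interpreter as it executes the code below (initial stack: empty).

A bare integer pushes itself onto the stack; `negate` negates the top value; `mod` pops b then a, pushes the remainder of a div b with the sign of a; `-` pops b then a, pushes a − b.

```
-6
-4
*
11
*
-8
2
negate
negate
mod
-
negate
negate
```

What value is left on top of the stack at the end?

264

-6     -> [-6]
-4     -> [-6, -4]
*      -> [24]
11     -> [24, 11]
*      -> [264]
-8     -> [264, -8]
2      -> [264, -8, 2]
negate -> [264, -8, -2]
negate -> [264, -8, 2]
mod    -> [264, 0]
-      -> [264]
negate -> [-264]
negate -> [264]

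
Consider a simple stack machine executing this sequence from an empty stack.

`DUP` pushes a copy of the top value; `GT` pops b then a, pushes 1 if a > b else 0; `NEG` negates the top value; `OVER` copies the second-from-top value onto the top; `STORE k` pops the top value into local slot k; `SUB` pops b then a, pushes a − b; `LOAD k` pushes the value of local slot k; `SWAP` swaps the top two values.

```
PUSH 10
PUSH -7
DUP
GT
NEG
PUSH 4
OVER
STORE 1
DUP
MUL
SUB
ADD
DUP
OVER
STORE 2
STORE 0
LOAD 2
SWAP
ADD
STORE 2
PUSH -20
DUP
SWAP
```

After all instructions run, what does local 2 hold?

-12

PUSH 10  -> [10]
PUSH -7  -> [10, -7]
DUP      -> [10, -7, -7]
GT       -> [10, 0]
NEG      -> [10, 0]
PUSH 4   -> [10, 0, 4]
OVER     -> [10, 0, 4, 0]
STORE 1  -> [10, 0, 4]
DUP      -> [10, 0, 4, 4]
MUL      -> [10, 0, 16]
SUB      -> [10, -16]
ADD      -> [-6]
DUP      -> [-6, -6]
OVER     -> [-6, -6, -6]
STORE 2  -> [-6, -6]
STORE 0  -> [-6]
LOAD 2   -> [-6, -6]
SWAP     -> [-6, -6]
ADD      -> [-12]
STORE 2  -> []
PUSH -20 -> [-20]
DUP      -> [-20, -20]
SWAP     -> [-20, -20]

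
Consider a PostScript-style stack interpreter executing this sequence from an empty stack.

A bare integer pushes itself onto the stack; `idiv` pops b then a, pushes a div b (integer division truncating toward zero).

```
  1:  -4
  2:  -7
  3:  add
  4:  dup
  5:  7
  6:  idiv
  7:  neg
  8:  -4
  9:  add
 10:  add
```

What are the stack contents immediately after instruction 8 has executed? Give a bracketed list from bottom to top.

-4    -4
-7    -4 -7
add   -11
dup   -11 -11
7     -11 -11 7
idiv  -11 -1
neg   -11 1
-4    -11 1 -4

[-11, 1, -4]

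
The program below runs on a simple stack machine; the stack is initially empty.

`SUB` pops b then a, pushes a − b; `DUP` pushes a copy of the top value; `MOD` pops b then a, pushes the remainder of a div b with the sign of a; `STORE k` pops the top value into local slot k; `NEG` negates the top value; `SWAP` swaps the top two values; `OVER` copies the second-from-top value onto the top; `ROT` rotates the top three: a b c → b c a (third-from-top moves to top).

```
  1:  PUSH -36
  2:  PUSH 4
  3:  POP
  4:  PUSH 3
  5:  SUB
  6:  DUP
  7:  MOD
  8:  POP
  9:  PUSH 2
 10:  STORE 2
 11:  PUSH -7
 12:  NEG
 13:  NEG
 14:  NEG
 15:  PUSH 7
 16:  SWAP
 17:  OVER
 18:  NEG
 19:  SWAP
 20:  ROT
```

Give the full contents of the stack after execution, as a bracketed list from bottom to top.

[-7, 7, 7]

PUSH -36 → [-36]
PUSH 4   → [-36, 4]
POP      → [-36]
PUSH 3   → [-36, 3]
SUB      → [-39]
DUP      → [-39, -39]
MOD      → [0]
POP      → []
PUSH 2   → [2]
STORE 2  → []
PUSH -7  → [-7]
NEG      → [7]
NEG      → [-7]
NEG      → [7]
PUSH 7   → [7, 7]
SWAP     → [7, 7]
OVER     → [7, 7, 7]
NEG      → [7, 7, -7]
SWAP     → [7, -7, 7]
ROT      → [-7, 7, 7]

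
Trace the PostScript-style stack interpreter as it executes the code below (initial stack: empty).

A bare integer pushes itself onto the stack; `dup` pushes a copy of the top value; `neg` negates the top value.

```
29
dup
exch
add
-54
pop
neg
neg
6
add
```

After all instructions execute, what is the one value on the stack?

29   : 29
dup  : 29 29
exch : 29 29
add  : 58
-54  : 58 -54
pop  : 58
neg  : -58
neg  : 58
6    : 58 6
add  : 64

64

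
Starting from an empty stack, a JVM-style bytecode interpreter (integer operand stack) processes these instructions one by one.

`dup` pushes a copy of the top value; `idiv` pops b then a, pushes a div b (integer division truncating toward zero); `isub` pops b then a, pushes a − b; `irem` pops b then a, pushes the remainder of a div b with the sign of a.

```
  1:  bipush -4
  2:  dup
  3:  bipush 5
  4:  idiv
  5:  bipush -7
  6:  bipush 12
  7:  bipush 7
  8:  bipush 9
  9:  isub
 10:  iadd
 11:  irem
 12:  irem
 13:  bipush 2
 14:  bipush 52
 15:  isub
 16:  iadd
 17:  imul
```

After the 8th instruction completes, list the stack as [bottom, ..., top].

bipush -4 : -4
dup       : -4 -4
bipush 5  : -4 -4 5
idiv      : -4 0
bipush -7 : -4 0 -7
bipush 12 : -4 0 -7 12
bipush 7  : -4 0 -7 12 7
bipush 9  : -4 0 -7 12 7 9

[-4, 0, -7, 12, 7, 9]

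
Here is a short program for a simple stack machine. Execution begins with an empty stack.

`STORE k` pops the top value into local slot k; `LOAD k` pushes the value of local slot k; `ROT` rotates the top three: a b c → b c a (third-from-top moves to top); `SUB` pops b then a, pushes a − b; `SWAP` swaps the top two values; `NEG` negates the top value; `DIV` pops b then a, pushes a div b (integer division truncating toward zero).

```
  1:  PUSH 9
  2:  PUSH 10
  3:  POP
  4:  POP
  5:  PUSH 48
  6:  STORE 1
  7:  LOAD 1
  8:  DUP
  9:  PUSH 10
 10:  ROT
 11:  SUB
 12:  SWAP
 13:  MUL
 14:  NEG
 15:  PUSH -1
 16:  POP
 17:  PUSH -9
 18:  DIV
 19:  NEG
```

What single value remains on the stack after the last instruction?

202

PUSH 9  → [9]
PUSH 10 → [9, 10]
POP     → [9]
POP     → []
PUSH 48 → [48]
STORE 1 → []
LOAD 1  → [48]
DUP     → [48, 48]
PUSH 10 → [48, 48, 10]
ROT     → [48, 10, 48]
SUB     → [48, -38]
SWAP    → [-38, 48]
MUL     → [-1824]
NEG     → [1824]
PUSH -1 → [1824, -1]
POP     → [1824]
PUSH -9 → [1824, -9]
DIV     → [-202]
NEG     → [202]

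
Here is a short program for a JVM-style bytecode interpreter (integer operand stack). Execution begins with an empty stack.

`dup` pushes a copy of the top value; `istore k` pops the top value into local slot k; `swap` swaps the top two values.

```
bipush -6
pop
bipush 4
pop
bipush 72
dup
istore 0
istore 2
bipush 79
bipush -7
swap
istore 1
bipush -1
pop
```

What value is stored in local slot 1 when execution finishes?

79

bipush -6 → [-6]
pop       → []
bipush 4  → [4]
pop       → []
bipush 72 → [72]
dup       → [72, 72]
istore 0  → [72]
istore 2  → []
bipush 79 → [79]
bipush -7 → [79, -7]
swap      → [-7, 79]
istore 1  → [-7]
bipush -1 → [-7, -1]
pop       → [-7]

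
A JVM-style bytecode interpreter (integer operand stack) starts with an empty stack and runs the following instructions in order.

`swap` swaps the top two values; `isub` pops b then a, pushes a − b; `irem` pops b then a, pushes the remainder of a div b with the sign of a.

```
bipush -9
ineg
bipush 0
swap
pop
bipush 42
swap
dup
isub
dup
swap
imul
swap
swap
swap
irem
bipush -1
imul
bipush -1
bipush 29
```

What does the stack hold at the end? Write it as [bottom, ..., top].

[0, -1, 29]

bipush -9 → [-9]
ineg      → [9]
bipush 0  → [9, 0]
swap      → [0, 9]
pop       → [0]
bipush 42 → [0, 42]
swap      → [42, 0]
dup       → [42, 0, 0]
isub      → [42, 0]
dup       → [42, 0, 0]
swap      → [42, 0, 0]
imul      → [42, 0]
swap      → [0, 42]
swap      → [42, 0]
swap      → [0, 42]
irem      → [0]
bipush -1 → [0, -1]
imul      → [0]
bipush -1 → [0, -1]
bipush 29 → [0, -1, 29]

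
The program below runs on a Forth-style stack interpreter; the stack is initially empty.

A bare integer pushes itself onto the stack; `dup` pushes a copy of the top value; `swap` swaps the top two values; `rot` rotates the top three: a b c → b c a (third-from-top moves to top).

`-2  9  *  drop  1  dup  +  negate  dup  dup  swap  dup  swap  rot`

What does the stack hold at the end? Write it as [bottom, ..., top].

[-2, -2, -2, -2]

-2     : [-2]
9      : [-2, 9]
*      : [-18]
drop   : []
1      : [1]
dup    : [1, 1]
+      : [2]
negate : [-2]
dup    : [-2, -2]
dup    : [-2, -2, -2]
swap   : [-2, -2, -2]
dup    : [-2, -2, -2, -2]
swap   : [-2, -2, -2, -2]
rot    : [-2, -2, -2, -2]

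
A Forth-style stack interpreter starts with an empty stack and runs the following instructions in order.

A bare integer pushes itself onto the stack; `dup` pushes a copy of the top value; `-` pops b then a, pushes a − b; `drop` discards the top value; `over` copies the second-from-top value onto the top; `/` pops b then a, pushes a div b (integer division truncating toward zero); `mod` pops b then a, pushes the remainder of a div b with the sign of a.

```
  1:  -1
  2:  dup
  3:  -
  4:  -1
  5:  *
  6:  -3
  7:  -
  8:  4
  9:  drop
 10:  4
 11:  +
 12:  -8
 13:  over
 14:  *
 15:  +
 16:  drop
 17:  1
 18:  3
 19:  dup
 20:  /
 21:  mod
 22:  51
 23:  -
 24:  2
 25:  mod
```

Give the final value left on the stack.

-1   : -1
dup  : -1 -1
-    : 0
-1   : 0 -1
*    : 0
-3   : 0 -3
-    : 3
4    : 3 4
drop : 3
4    : 3 4
+    : 7
-8   : 7 -8
over : 7 -8 7
*    : 7 -56
+    : -49
drop : (empty)
1    : 1
3    : 1 3
dup  : 1 3 3
/    : 1 1
mod  : 0
51   : 0 51
-    : -51
2    : -51 2
mod  : -1

-1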